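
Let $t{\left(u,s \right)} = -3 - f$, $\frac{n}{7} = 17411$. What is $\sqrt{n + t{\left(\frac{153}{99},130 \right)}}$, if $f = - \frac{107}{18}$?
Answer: $\frac{\sqrt{4387678}}{6} \approx 349.11$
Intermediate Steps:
$n = 121877$ ($n = 7 \cdot 17411 = 121877$)
$f = - \frac{107}{18}$ ($f = \left(-107\right) \frac{1}{18} = - \frac{107}{18} \approx -5.9444$)
$t{\left(u,s \right)} = \frac{53}{18}$ ($t{\left(u,s \right)} = -3 - - \frac{107}{18} = -3 + \frac{107}{18} = \frac{53}{18}$)
$\sqrt{n + t{\left(\frac{153}{99},130 \right)}} = \sqrt{121877 + \frac{53}{18}} = \sqrt{\frac{2193839}{18}} = \frac{\sqrt{4387678}}{6}$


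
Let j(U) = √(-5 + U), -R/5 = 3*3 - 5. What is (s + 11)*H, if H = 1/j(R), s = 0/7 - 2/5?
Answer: -53*I/25 ≈ -2.12*I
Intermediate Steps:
s = -⅖ (s = 0*(⅐) - 2*⅕ = 0 - ⅖ = -⅖ ≈ -0.40000)
R = -20 (R = -5*(3*3 - 5) = -5*(9 - 5) = -5*4 = -20)
H = -I/5 (H = 1/(√(-5 - 20)) = 1/(√(-25)) = 1/(5*I) = -I/5 ≈ -0.2*I)
(s + 11)*H = (-⅖ + 11)*(-I/5) = 53*(-I/5)/5 = -53*I/25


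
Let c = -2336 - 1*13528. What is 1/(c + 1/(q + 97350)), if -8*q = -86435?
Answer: -865235/13726088032 ≈ -6.3036e-5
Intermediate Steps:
c = -15864 (c = -2336 - 13528 = -15864)
q = 86435/8 (q = -⅛*(-86435) = 86435/8 ≈ 10804.)
1/(c + 1/(q + 97350)) = 1/(-15864 + 1/(86435/8 + 97350)) = 1/(-15864 + 1/(865235/8)) = 1/(-15864 + 8/865235) = 1/(-13726088032/865235) = -865235/13726088032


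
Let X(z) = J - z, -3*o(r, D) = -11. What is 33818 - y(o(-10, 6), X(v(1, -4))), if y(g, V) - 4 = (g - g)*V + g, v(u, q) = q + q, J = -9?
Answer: 101431/3 ≈ 33810.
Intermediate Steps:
o(r, D) = 11/3 (o(r, D) = -⅓*(-11) = 11/3)
v(u, q) = 2*q
X(z) = -9 - z
y(g, V) = 4 + g (y(g, V) = 4 + ((g - g)*V + g) = 4 + (0*V + g) = 4 + (0 + g) = 4 + g)
33818 - y(o(-10, 6), X(v(1, -4))) = 33818 - (4 + 11/3) = 33818 - 1*23/3 = 33818 - 23/3 = 101431/3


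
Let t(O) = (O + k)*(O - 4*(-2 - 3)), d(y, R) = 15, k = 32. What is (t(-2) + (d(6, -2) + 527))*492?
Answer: 532344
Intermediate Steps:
t(O) = (20 + O)*(32 + O) (t(O) = (O + 32)*(O - 4*(-2 - 3)) = (32 + O)*(O - 4*(-5)) = (32 + O)*(O + 20) = (32 + O)*(20 + O) = (20 + O)*(32 + O))
(t(-2) + (d(6, -2) + 527))*492 = ((640 + (-2)² + 52*(-2)) + (15 + 527))*492 = ((640 + 4 - 104) + 542)*492 = (540 + 542)*492 = 1082*492 = 532344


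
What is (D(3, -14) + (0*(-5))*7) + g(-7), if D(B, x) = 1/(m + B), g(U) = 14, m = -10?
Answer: 97/7 ≈ 13.857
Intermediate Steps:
D(B, x) = 1/(-10 + B)
(D(3, -14) + (0*(-5))*7) + g(-7) = (1/(-10 + 3) + (0*(-5))*7) + 14 = (1/(-7) + 0*7) + 14 = (-⅐ + 0) + 14 = -⅐ + 14 = 97/7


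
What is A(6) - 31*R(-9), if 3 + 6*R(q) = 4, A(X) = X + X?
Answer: 41/6 ≈ 6.8333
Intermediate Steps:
A(X) = 2*X
R(q) = ⅙ (R(q) = -½ + (⅙)*4 = -½ + ⅔ = ⅙)
A(6) - 31*R(-9) = 2*6 - 31*⅙ = 12 - 31/6 = 41/6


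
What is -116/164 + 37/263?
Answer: -6110/10783 ≈ -0.56663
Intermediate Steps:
-116/164 + 37/263 = -116*1/164 + 37*(1/263) = -29/41 + 37/263 = -6110/10783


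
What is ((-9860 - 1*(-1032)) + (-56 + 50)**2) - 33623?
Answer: -42415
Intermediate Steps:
((-9860 - 1*(-1032)) + (-56 + 50)**2) - 33623 = ((-9860 + 1032) + (-6)**2) - 33623 = (-8828 + 36) - 33623 = -8792 - 33623 = -42415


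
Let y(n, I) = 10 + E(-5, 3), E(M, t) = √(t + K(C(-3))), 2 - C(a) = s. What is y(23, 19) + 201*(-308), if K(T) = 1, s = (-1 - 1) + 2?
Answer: -61896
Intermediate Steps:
s = 0 (s = -2 + 2 = 0)
C(a) = 2 (C(a) = 2 - 1*0 = 2 + 0 = 2)
E(M, t) = √(1 + t) (E(M, t) = √(t + 1) = √(1 + t))
y(n, I) = 12 (y(n, I) = 10 + √(1 + 3) = 10 + √4 = 10 + 2 = 12)
y(23, 19) + 201*(-308) = 12 + 201*(-308) = 12 - 61908 = -61896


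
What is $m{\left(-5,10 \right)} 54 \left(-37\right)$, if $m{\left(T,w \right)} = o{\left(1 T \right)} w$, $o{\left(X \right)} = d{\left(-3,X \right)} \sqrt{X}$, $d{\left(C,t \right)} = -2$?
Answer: $39960 i \sqrt{5} \approx 89353.0 i$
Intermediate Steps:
$o{\left(X \right)} = - 2 \sqrt{X}$
$m{\left(T,w \right)} = - 2 w \sqrt{T}$ ($m{\left(T,w \right)} = - 2 \sqrt{1 T} w = - 2 \sqrt{T} w = - 2 w \sqrt{T}$)
$m{\left(-5,10 \right)} 54 \left(-37\right) = \left(-2\right) 10 \sqrt{-5} \cdot 54 \left(-37\right) = \left(-2\right) 10 i \sqrt{5} \cdot 54 \left(-37\right) = - 20 i \sqrt{5} \cdot 54 \left(-37\right) = - 1080 i \sqrt{5} \left(-37\right) = 39960 i \sqrt{5}$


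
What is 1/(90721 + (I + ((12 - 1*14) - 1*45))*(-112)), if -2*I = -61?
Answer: 1/92569 ≈ 1.0803e-5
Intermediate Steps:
I = 61/2 (I = -½*(-61) = 61/2 ≈ 30.500)
1/(90721 + (I + ((12 - 1*14) - 1*45))*(-112)) = 1/(90721 + (61/2 + ((12 - 1*14) - 1*45))*(-112)) = 1/(90721 + (61/2 + ((12 - 14) - 45))*(-112)) = 1/(90721 + (61/2 + (-2 - 45))*(-112)) = 1/(90721 + (61/2 - 47)*(-112)) = 1/(90721 - 33/2*(-112)) = 1/(90721 + 1848) = 1/92569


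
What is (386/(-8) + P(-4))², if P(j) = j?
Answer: 43681/16 ≈ 2730.1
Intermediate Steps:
(386/(-8) + P(-4))² = (386/(-8) - 4)² = (386*(-⅛) - 4)² = (-193/4 - 4)² = (-209/4)² = 43681/16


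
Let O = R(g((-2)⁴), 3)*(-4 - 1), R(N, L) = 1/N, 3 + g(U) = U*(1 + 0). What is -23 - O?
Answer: -294/13 ≈ -22.615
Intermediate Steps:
g(U) = -3 + U (g(U) = -3 + U*(1 + 0) = -3 + U*1 = -3 + U)
O = -5/13 (O = (-4 - 1)/(-3 + (-2)⁴) = -5/(-3 + 16) = -5/13 ≈ -0.38462)
-23 - O = -23 - 1*(-5/13) = -23 + 5/13 = -294/13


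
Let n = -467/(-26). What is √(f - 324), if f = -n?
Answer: I*√231166/26 ≈ 18.492*I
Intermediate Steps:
n = 467/26 (n = -467*(-1/26) = 467/26 ≈ 17.962)
f = -467/26 (f = -1*467/26 = -467/26 ≈ -17.962)
√(f - 324) = √(-467/26 - 324) = √(-8891/26) = I*√231166/26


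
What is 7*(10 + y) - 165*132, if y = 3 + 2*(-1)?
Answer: -21703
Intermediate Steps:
y = 1 (y = 3 - 2 = 1)
7*(10 + y) - 165*132 = 7*(10 + 1) - 165*132 = 7*11 - 21780 = 77 - 21780 = -21703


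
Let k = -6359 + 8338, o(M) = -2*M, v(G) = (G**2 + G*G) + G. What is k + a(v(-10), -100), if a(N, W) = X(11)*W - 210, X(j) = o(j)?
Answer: 3969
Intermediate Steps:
v(G) = G + 2*G**2 (v(G) = (G**2 + G**2) + G = 2*G**2 + G = G + 2*G**2)
X(j) = -2*j
a(N, W) = -210 - 22*W (a(N, W) = (-2*11)*W - 210 = -22*W - 210 = -210 - 22*W)
k = 1979
k + a(v(-10), -100) = 1979 + (-210 - 22*(-100)) = 1979 + (-210 + 2200) = 1979 + 1990 = 3969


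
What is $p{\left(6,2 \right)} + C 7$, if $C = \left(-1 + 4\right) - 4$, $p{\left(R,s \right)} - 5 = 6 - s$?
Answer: $2$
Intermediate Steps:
$p{\left(R,s \right)} = 11 - s$ ($p{\left(R,s \right)} = 5 - \left(-6 + s\right) = 11 - s$)
$C = -1$ ($C = 3 - 4 = -1$)
$p{\left(6,2 \right)} + C 7 = \left(11 - 2\right) - 7 = 9 - 7 = 2$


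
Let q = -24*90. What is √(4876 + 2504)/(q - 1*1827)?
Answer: -2*√205/1329 ≈ -0.021547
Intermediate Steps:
q = -2160
√(4876 + 2504)/(q - 1*1827) = √(4876 + 2504)/(-2160 - 1*1827) = √7380/(-2160 - 1827) = (6*√205)/(-3987) = (6*√205)*(-1/3987) = -2*√205/1329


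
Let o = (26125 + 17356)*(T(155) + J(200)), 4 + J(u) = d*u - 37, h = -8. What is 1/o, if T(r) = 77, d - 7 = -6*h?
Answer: 1/479856316 ≈ 2.0840e-9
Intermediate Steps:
d = 55 (d = 7 - 6*(-8) = 7 + 48 = 55)
J(u) = -41 + 55*u (J(u) = -4 + (55*u - 37) = -4 + (-37 + 55*u) = -41 + 55*u)
o = 479856316 (o = (26125 + 17356)*(77 + (-41 + 55*200)) = 43481*(77 + (-41 + 11000)) = 43481*(77 + 10959) = 43481*11036 = 479856316)
1/o = 1/479856316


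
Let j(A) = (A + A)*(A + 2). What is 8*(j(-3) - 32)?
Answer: -208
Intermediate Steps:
j(A) = 2*A*(2 + A) (j(A) = (2*A)*(2 + A) = 2*A*(2 + A))
8*(j(-3) - 32) = 8*(2*(-3)*(2 - 3) - 32) = 8*(2*(-3)*(-1) - 32) = 8*(6 - 32) = 8*(-26) = -208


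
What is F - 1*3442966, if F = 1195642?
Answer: -2247324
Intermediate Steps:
F - 1*3442966 = 1195642 - 1*3442966 = 1195642 - 3442966 = -2247324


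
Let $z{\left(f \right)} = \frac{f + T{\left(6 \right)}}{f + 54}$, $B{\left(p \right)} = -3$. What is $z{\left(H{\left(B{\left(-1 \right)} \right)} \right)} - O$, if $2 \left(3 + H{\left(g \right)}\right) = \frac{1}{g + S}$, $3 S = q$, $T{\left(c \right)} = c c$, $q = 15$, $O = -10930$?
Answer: $\frac{2240783}{205} \approx 10931.0$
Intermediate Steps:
$T{\left(c \right)} = c^{2}$
$S = 5$ ($S = \frac{1}{3} \cdot 15 = 5$)
$H{\left(g \right)} = -3 + \frac{1}{2 \left(5 + g\right)}$ ($H{\left(g \right)} = -3 + \frac{1}{2 \left(g + 5\right)} = -3 + \frac{1}{2 \left(5 + g\right)}$)
$z{\left(f \right)} = \frac{36 + f}{54 + f}$ ($z{\left(f \right)} = \frac{f + 6^{2}}{f + 54} = \frac{f + 36}{54 + f} = \frac{36 + f}{54 + f}$)
$z{\left(H{\left(B{\left(-1 \right)} \right)} \right)} - O = \frac{36 + \frac{-29 - -18}{2 \left(5 - 3\right)}}{54 + \frac{-29 - -18}{2 \left(5 - 3\right)}} - -10930 = \frac{36 + \frac{-29 + 18}{2 \cdot 2}}{54 + \frac{-29 + 18}{2 \cdot 2}} + 10930 = \frac{36 + \frac{1}{2} \cdot \frac{1}{2} \left(-11\right)}{54 + \frac{1}{2} \cdot \frac{1}{2} \left(-11\right)} + 10930 = \frac{36 - \frac{11}{4}}{54 - \frac{11}{4}} + 10930 = \frac{1}{\frac{205}{4}} \cdot \frac{133}{4} + 10930 = \frac{4}{205} \cdot \frac{133}{4} + 10930 = \frac{133}{205} + 10930 = \frac{2240783}{205}$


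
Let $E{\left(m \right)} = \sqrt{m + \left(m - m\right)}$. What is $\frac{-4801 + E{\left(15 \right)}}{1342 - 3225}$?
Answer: $\frac{4801}{1883} - \frac{\sqrt{15}}{1883} \approx 2.5476$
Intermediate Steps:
$E{\left(m \right)} = \sqrt{m}$ ($E{\left(m \right)} = \sqrt{m + 0} = \sqrt{m}$)
$\frac{-4801 + E{\left(15 \right)}}{1342 - 3225} = \frac{-4801 + \sqrt{15}}{1342 - 3225} = \frac{-4801 + \sqrt{15}}{-1883} = \left(-4801 + \sqrt{15}\right) \left(- \frac{1}{1883}\right) = \frac{4801}{1883} - \frac{\sqrt{15}}{1883}$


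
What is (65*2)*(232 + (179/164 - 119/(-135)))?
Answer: 67342093/2214 ≈ 30416.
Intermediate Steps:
(65*2)*(232 + (179/164 - 119/(-135))) = 130*(232 + (179*(1/164) - 119*(-1/135))) = 130*(232 + (179/164 + 119/135)) = 130*(232 + 43681/22140) = 130*(5180161/22140) = 67342093/2214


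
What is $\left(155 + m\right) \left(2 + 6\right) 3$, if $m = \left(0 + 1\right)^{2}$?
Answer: $3744$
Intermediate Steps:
$m = 1$ ($m = 1^{2} = 1$)
$\left(155 + m\right) \left(2 + 6\right) 3 = \left(155 + 1\right) \left(2 + 6\right) 3 = 156 \cdot 8 \cdot 3 = 156 \cdot 24 = 3744$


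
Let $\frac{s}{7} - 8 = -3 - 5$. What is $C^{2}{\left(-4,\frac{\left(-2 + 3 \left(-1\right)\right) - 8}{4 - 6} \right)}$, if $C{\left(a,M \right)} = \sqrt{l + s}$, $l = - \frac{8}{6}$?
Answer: $- \frac{4}{3} \approx -1.3333$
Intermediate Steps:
$s = 0$ ($s = 56 + 7 \left(-3 - 5\right) = 56 + 7 \left(-8\right) = 56 - 56 = 0$)
$l = - \frac{4}{3}$ ($l = \left(-8\right) \frac{1}{6} = - \frac{4}{3} \approx -1.3333$)
$C{\left(a,M \right)} = \frac{2 i \sqrt{3}}{3}$ ($C{\left(a,M \right)} = \sqrt{- \frac{4}{3} + 0} = \sqrt{- \frac{4}{3}} = \frac{2 i \sqrt{3}}{3}$)
$C^{2}{\left(-4,\frac{\left(-2 + 3 \left(-1\right)\right) - 8}{4 - 6} \right)} = \left(\frac{2 i \sqrt{3}}{3}\right)^{2} = - \frac{4}{3}$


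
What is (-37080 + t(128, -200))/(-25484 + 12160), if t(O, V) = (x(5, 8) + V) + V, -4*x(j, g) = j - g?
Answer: 149917/53296 ≈ 2.8129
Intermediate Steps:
x(j, g) = -j/4 + g/4 (x(j, g) = -(j - g)/4 = -j/4 + g/4)
t(O, V) = ¾ + 2*V (t(O, V) = ((-¼*5 + (¼)*8) + V) + V = ((-5/4 + 2) + V) + V = (¾ + V) + V = ¾ + 2*V)
(-37080 + t(128, -200))/(-25484 + 12160) = (-37080 + (¾ + 2*(-200)))/(-25484 + 12160) = (-37080 + (¾ - 400))/(-13324) = (-37080 - 1597/4)*(-1/13324) = -149917/4*(-1/13324) = 149917/53296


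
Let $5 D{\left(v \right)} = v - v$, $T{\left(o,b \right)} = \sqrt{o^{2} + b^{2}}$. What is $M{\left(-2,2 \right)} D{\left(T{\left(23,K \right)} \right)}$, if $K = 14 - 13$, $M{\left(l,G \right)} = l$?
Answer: $0$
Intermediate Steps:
$K = 1$ ($K = 14 - 13 = 1$)
$T{\left(o,b \right)} = \sqrt{b^{2} + o^{2}}$
$D{\left(v \right)} = 0$ ($D{\left(v \right)} = \frac{v - v}{5} = \frac{1}{5} \cdot 0 = 0$)
$M{\left(-2,2 \right)} D{\left(T{\left(23,K \right)} \right)} = \left(-2\right) 0 = 0$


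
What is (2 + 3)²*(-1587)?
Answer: -39675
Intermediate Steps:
(2 + 3)²*(-1587) = 5²*(-1587) = 25*(-1587) = -39675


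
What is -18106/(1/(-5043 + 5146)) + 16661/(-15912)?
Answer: -29674591877/15912 ≈ -1.8649e+6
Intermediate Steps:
-18106/(1/(-5043 + 5146)) + 16661/(-15912) = -18106/(1/103) + 16661*(-1/15912) = -18106/1/103 - 16661/15912 = -18106*103 - 16661/15912 = -1864918 - 16661/15912 = -29674591877/15912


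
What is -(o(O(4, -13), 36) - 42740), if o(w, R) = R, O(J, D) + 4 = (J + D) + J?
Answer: 42704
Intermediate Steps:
O(J, D) = -4 + D + 2*J (O(J, D) = -4 + ((J + D) + J) = -4 + ((D + J) + J) = -4 + (D + 2*J) = -4 + D + 2*J)
-(o(O(4, -13), 36) - 42740) = -(36 - 42740) = -1*(-42704) = 42704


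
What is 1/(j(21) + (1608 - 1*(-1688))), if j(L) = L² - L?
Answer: 1/3716 ≈ 0.00026911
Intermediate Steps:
1/(j(21) + (1608 - 1*(-1688))) = 1/(21*(-1 + 21) + (1608 - 1*(-1688))) = 1/(21*20 + (1608 + 1688)) = 1/(420 + 3296) = 1/3716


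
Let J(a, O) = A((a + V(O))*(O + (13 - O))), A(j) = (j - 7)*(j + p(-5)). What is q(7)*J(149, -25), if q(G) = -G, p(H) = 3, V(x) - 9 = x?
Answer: -20877528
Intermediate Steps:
V(x) = 9 + x
A(j) = (-7 + j)*(3 + j) (A(j) = (j - 7)*(j + 3) = (-7 + j)*(3 + j))
J(a, O) = -489 + (117 + 13*O + 13*a)**2 - 52*O - 52*a (J(a, O) = -21 + ((a + (9 + O))*(O + (13 - O)))**2 - 4*(a + (9 + O))*(O + (13 - O)) = -21 + ((9 + O + a)*13)**2 - 4*(9 + O + a)*13 = -21 + (117 + 13*O + 13*a)**2 - 4*(117 + 13*O + 13*a) = -21 + (117 + 13*O + 13*a)**2 + (-468 - 52*O - 52*a) = -489 + (117 + 13*O + 13*a)**2 - 52*O - 52*a)
q(7)*J(149, -25) = (-1*7)*(-489 - 52*(-25) - 52*149 + 169*(9 - 25 + 149)**2) = -7*(-489 + 1300 - 7748 + 169*133**2) = -7*(-489 + 1300 - 7748 + 169*17689) = -7*(-489 + 1300 - 7748 + 2989441) = -7*2982504 = -20877528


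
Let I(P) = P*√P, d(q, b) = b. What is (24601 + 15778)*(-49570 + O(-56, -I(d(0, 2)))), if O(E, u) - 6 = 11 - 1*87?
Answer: -2004413560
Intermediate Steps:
I(P) = P^(3/2)
O(E, u) = -70 (O(E, u) = 6 + (11 - 1*87) = 6 + (11 - 87) = 6 - 76 = -70)
(24601 + 15778)*(-49570 + O(-56, -I(d(0, 2)))) = (24601 + 15778)*(-49570 - 70) = 40379*(-49640) = -2004413560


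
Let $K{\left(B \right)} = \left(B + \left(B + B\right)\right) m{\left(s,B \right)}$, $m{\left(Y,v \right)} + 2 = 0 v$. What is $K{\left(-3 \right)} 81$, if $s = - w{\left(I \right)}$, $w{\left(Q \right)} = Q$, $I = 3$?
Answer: $1458$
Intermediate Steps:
$s = -3$ ($s = \left(-1\right) 3 = -3$)
$m{\left(Y,v \right)} = -2$ ($m{\left(Y,v \right)} = -2 + 0 v = -2 + 0 = -2$)
$K{\left(B \right)} = - 6 B$ ($K{\left(B \right)} = \left(B + \left(B + B\right)\right) \left(-2\right) = \left(B + 2 B\right) \left(-2\right) = 3 B \left(-2\right) = - 6 B$)
$K{\left(-3 \right)} 81 = \left(-6\right) \left(-3\right) 81 = 18 \cdot 81 = 1458$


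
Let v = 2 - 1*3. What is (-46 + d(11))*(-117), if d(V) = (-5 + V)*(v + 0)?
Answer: 6084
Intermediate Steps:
v = -1 (v = 2 - 3 = -1)
d(V) = 5 - V (d(V) = (-5 + V)*(-1 + 0) = (-5 + V)*(-1) = 5 - V)
(-46 + d(11))*(-117) = (-46 + (5 - 1*11))*(-117) = (-46 + (5 - 11))*(-117) = (-46 - 6)*(-117) = -52*(-117) = 6084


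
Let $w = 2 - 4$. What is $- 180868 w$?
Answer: $361736$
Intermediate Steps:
$w = -2$ ($w = 2 - 4 = -2$)
$- 180868 w = \left(-180868\right) \left(-2\right) = 361736$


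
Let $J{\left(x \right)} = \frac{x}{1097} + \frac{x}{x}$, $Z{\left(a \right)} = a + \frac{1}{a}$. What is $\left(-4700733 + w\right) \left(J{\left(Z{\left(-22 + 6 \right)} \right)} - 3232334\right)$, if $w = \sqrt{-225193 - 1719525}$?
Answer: $\frac{266690958598450509}{17552} - \frac{56733909073 i \sqrt{1944718}}{17552} \approx 1.5194 \cdot 10^{13} - 4.5076 \cdot 10^{9} i$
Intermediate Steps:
$w = i \sqrt{1944718}$ ($w = \sqrt{-1944718} = i \sqrt{1944718} \approx 1394.5 i$)
$J{\left(x \right)} = 1 + \frac{x}{1097}$ ($J{\left(x \right)} = x \frac{1}{1097} + 1 = \frac{x}{1097} + 1 = 1 + \frac{x}{1097}$)
$\left(-4700733 + w\right) \left(J{\left(Z{\left(-22 + 6 \right)} \right)} - 3232334\right) = \left(-4700733 + i \sqrt{1944718}\right) \left(\left(1 + \frac{\left(-22 + 6\right) + \frac{1}{-22 + 6}}{1097}\right) - 3232334\right) = \left(-4700733 + i \sqrt{1944718}\right) \left(\left(1 + \frac{-16 + \frac{1}{-16}}{1097}\right) - 3232334\right) = \left(-4700733 + i \sqrt{1944718}\right) \left(\left(1 + \frac{-16 - \frac{1}{16}}{1097}\right) - 3232334\right) = \left(-4700733 + i \sqrt{1944718}\right) \left(\left(1 + \frac{1}{1097} \left(- \frac{257}{16}\right)\right) - 3232334\right) = \left(-4700733 + i \sqrt{1944718}\right) \left(\left(1 - \frac{257}{17552}\right) - 3232334\right) = \left(-4700733 + i \sqrt{1944718}\right) \left(\frac{17295}{17552} - 3232334\right) = \left(-4700733 + i \sqrt{1944718}\right) \left(- \frac{56733909073}{17552}\right) = \frac{266690958598450509}{17552} - \frac{56733909073 i \sqrt{1944718}}{17552}$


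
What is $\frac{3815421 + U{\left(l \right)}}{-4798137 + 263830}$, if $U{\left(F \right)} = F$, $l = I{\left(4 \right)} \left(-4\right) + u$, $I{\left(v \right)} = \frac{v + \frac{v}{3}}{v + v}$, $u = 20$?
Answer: $- \frac{11446315}{13602921} \approx -0.84146$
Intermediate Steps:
$I{\left(v \right)} = \frac{2}{3}$ ($I{\left(v \right)} = \frac{v + v \frac{1}{3}}{2 v} = \left(v + \frac{v}{3}\right) \frac{1}{2 v} = \frac{4 v}{3} \frac{1}{2 v} = \frac{2}{3}$)
$l = \frac{52}{3}$ ($l = \frac{2}{3} \left(-4\right) + 20 = - \frac{8}{3} + 20 = \frac{52}{3} \approx 17.333$)
$\frac{3815421 + U{\left(l \right)}}{-4798137 + 263830} = \frac{3815421 + \frac{52}{3}}{-4798137 + 263830} = \frac{11446315}{3 \left(-4534307\right)} = \frac{11446315}{3} \left(- \frac{1}{4534307}\right) = - \frac{11446315}{13602921}$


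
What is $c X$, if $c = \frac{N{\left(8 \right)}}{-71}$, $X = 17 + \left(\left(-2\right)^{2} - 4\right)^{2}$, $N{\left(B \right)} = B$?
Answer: $- \frac{136}{71} \approx -1.9155$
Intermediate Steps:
$X = 17$ ($X = 17 + \left(4 - 4\right)^{2} = 17 + 0^{2} = 17 + 0 = 17$)
$c = - \frac{8}{71}$ ($c = \frac{8}{-71} = 8 \left(- \frac{1}{71}\right) = - \frac{8}{71} \approx -0.11268$)
$c X = \left(- \frac{8}{71}\right) 17 = - \frac{136}{71}$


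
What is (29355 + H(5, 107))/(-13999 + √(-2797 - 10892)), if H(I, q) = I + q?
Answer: -412508533/195985690 - 3447639*I/195985690 ≈ -2.1048 - 0.017591*I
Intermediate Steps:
(29355 + H(5, 107))/(-13999 + √(-2797 - 10892)) = (29355 + (5 + 107))/(-13999 + √(-2797 - 10892)) = (29355 + 112)/(-13999 + √(-13689)) = 29467/(-13999 + 117*I) = 29467*((-13999 - 117*I)/195985690) = 29467*(-13999 - 117*I)/195985690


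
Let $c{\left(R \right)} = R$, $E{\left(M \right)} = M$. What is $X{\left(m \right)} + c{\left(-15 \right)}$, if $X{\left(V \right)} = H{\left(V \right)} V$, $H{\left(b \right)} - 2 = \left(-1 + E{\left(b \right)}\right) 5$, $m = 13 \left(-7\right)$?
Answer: $41663$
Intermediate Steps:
$m = -91$
$H{\left(b \right)} = -3 + 5 b$ ($H{\left(b \right)} = 2 + \left(-1 + b\right) 5 = 2 + \left(-5 + 5 b\right) = -3 + 5 b$)
$X{\left(V \right)} = V \left(-3 + 5 V\right)$ ($X{\left(V \right)} = \left(-3 + 5 V\right) V = V \left(-3 + 5 V\right)$)
$X{\left(m \right)} + c{\left(-15 \right)} = - 91 \left(-3 + 5 \left(-91\right)\right) - 15 = - 91 \left(-3 - 455\right) - 15 = \left(-91\right) \left(-458\right) - 15 = 41678 - 15 = 41663$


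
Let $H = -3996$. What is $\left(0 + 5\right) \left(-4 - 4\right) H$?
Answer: $159840$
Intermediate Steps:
$\left(0 + 5\right) \left(-4 - 4\right) H = \left(0 + 5\right) \left(-4 - 4\right) \left(-3996\right) = 5 \left(-8\right) \left(-3996\right) = \left(-40\right) \left(-3996\right) = 159840$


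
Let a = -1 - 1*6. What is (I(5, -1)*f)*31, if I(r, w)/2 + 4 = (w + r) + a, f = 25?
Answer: -10850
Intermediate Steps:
a = -7 (a = -1 - 6 = -7)
I(r, w) = -22 + 2*r + 2*w (I(r, w) = -8 + 2*((w + r) - 7) = -8 + 2*((r + w) - 7) = -8 + 2*(-7 + r + w) = -8 + (-14 + 2*r + 2*w) = -22 + 2*r + 2*w)
(I(5, -1)*f)*31 = ((-22 + 2*5 + 2*(-1))*25)*31 = ((-22 + 10 - 2)*25)*31 = -14*25*31 = -350*31 = -10850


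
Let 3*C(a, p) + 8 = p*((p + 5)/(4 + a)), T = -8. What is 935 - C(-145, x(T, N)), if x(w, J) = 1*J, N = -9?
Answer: 132223/141 ≈ 937.75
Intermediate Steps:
x(w, J) = J
C(a, p) = -8/3 + p*(5 + p)/(3*(4 + a)) (C(a, p) = -8/3 + (p*((p + 5)/(4 + a)))/3 = -8/3 + (p*((5 + p)/(4 + a)))/3 = -8/3 + (p*(5 + p)/(4 + a))/3 = -8/3 + p*(5 + p)/(3*(4 + a)))
935 - C(-145, x(T, N)) = 935 - (-32 + (-9)**2 - 8*(-145) + 5*(-9))/(3*(4 - 145)) = 935 - (-32 + 81 + 1160 - 45)/(3*(-141)) = 935 - (-1)*1164/(3*141) = 935 - 1*(-388/141) = 935 + 388/141 = 132223/141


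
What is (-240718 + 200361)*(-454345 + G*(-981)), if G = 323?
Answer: 31123641256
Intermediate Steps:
(-240718 + 200361)*(-454345 + G*(-981)) = (-240718 + 200361)*(-454345 + 323*(-981)) = -40357*(-454345 - 316863) = -40357*(-771208) = 31123641256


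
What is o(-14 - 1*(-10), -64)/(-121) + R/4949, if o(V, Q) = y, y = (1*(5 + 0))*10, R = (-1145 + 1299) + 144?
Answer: -211392/598829 ≈ -0.35301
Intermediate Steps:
R = 298 (R = 154 + 144 = 298)
y = 50 (y = (1*5)*10 = 5*10 = 50)
o(V, Q) = 50
o(-14 - 1*(-10), -64)/(-121) + R/4949 = 50/(-121) + 298/4949 = 50*(-1/121) + 298*(1/4949) = -50/121 + 298/4949 = -211392/598829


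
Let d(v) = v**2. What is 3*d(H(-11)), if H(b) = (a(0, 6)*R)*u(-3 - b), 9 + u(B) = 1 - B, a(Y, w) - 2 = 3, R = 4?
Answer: 307200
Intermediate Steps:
a(Y, w) = 5 (a(Y, w) = 2 + 3 = 5)
u(B) = -8 - B (u(B) = -9 + (1 - B) = -8 - B)
H(b) = -100 + 20*b (H(b) = (5*4)*(-8 - (-3 - b)) = 20*(-8 + (3 + b)) = 20*(-5 + b) = -100 + 20*b)
3*d(H(-11)) = 3*(-100 + 20*(-11))**2 = 3*(-100 - 220)**2 = 3*(-320)**2 = 3*102400 = 307200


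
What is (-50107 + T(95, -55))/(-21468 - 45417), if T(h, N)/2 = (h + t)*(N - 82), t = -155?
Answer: 33667/66885 ≈ 0.50336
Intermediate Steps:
T(h, N) = 2*(-155 + h)*(-82 + N) (T(h, N) = 2*((h - 155)*(N - 82)) = 2*((-155 + h)*(-82 + N)) = 2*(-155 + h)*(-82 + N))
(-50107 + T(95, -55))/(-21468 - 45417) = (-50107 + (25420 - 310*(-55) - 164*95 + 2*(-55)*95))/(-21468 - 45417) = (-50107 + (25420 + 17050 - 15580 - 10450))/(-66885) = (-50107 + 16440)*(-1/66885) = -33667*(-1/66885) = 33667/66885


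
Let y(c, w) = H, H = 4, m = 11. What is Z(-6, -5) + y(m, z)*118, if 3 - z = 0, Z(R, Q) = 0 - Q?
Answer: 477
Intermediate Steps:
Z(R, Q) = -Q
z = 3 (z = 3 - 1*0 = 3 + 0 = 3)
y(c, w) = 4
Z(-6, -5) + y(m, z)*118 = -1*(-5) + 4*118 = 5 + 472 = 477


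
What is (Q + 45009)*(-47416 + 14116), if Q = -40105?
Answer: -163303200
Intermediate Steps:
(Q + 45009)*(-47416 + 14116) = (-40105 + 45009)*(-47416 + 14116) = 4904*(-33300) = -163303200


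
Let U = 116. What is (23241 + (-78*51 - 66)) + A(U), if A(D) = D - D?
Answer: 19197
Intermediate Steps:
A(D) = 0
(23241 + (-78*51 - 66)) + A(U) = (23241 + (-78*51 - 66)) + 0 = (23241 + (-3978 - 66)) + 0 = (23241 - 4044) + 0 = 19197 + 0 = 19197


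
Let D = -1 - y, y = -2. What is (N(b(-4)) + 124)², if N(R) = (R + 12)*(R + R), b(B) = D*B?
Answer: 3600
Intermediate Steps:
D = 1 (D = -1 - 1*(-2) = -1 + 2 = 1)
b(B) = B (b(B) = 1*B = B)
N(R) = 2*R*(12 + R) (N(R) = (12 + R)*(2*R) = 2*R*(12 + R))
(N(b(-4)) + 124)² = (2*(-4)*(12 - 4) + 124)² = (2*(-4)*8 + 124)² = (-64 + 124)² = 60² = 3600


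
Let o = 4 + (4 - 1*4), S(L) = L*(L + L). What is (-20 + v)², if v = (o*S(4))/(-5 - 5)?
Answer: 26896/25 ≈ 1075.8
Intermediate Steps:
S(L) = 2*L² (S(L) = L*(2*L) = 2*L²)
o = 4 (o = 4 + (4 - 4) = 4 + 0 = 4)
v = -64/5 (v = (4*(2*4²))/(-5 - 5) = (4*(2*16))/(-10) = (4*32)*(-⅒) = 128*(-⅒) = -64/5 ≈ -12.800)
(-20 + v)² = (-20 - 64/5)² = (-164/5)² = 26896/25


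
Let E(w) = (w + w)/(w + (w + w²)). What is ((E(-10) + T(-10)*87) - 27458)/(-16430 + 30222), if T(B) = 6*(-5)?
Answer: -120273/55168 ≈ -2.1801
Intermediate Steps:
T(B) = -30
E(w) = 2*w/(w² + 2*w) (E(w) = (2*w)/(w² + 2*w) = 2*w/(w² + 2*w))
((E(-10) + T(-10)*87) - 27458)/(-16430 + 30222) = ((2/(2 - 10) - 30*87) - 27458)/(-16430 + 30222) = ((2/(-8) - 2610) - 27458)/13792 = ((2*(-⅛) - 2610) - 27458)*(1/13792) = ((-¼ - 2610) - 27458)*(1/13792) = (-10441/4 - 27458)*(1/13792) = -120273/4*1/13792 = -120273/55168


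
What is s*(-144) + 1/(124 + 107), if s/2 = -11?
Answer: 731809/231 ≈ 3168.0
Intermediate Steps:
s = -22 (s = 2*(-11) = -22)
s*(-144) + 1/(124 + 107) = -22*(-144) + 1/(124 + 107) = 3168 + 1/231 = 731809/231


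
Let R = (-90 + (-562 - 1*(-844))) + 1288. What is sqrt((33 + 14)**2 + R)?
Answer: sqrt(3689) ≈ 60.737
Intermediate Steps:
R = 1480 (R = (-90 + (-562 + 844)) + 1288 = (-90 + 282) + 1288 = 192 + 1288 = 1480)
sqrt((33 + 14)**2 + R) = sqrt((33 + 14)**2 + 1480) = sqrt(47**2 + 1480) = sqrt(2209 + 1480) = sqrt(3689)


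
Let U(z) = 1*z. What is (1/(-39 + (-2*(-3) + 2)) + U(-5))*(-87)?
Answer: 13572/31 ≈ 437.81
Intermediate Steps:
U(z) = z
(1/(-39 + (-2*(-3) + 2)) + U(-5))*(-87) = (1/(-39 + (-2*(-3) + 2)) - 5)*(-87) = (1/(-39 + (6 + 2)) - 5)*(-87) = (1/(-39 + 8) - 5)*(-87) = (1/(-31) - 5)*(-87) = (-1/31 - 5)*(-87) = -156/31*(-87) = 13572/31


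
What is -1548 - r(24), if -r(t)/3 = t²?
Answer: 180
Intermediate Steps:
r(t) = -3*t²
-1548 - r(24) = -1548 - (-3)*24² = -1548 - (-3)*576 = -1548 - 1*(-1728) = -1548 + 1728 = 180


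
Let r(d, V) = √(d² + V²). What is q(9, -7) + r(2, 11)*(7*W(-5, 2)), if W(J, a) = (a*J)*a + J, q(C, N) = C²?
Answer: 81 - 875*√5 ≈ -1875.6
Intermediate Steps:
W(J, a) = J + J*a² (W(J, a) = (J*a)*a + J = J*a² + J = J + J*a²)
r(d, V) = √(V² + d²)
q(9, -7) + r(2, 11)*(7*W(-5, 2)) = 9² + √(11² + 2²)*(7*(-5*(1 + 2²))) = 81 + √(121 + 4)*(7*(-5*(1 + 4))) = 81 + √125*(7*(-5*5)) = 81 + (5*√5)*(7*(-25)) = 81 + (5*√5)*(-175) = 81 - 875*√5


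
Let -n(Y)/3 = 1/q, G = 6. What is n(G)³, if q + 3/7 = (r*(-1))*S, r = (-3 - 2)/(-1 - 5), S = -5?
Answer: -2000376/3869893 ≈ -0.51691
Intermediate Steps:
r = ⅚ (r = -5/(-6) = -5*(-⅙) = ⅚ ≈ 0.83333)
q = 157/42 (q = -3/7 + ((⅚)*(-1))*(-5) = -3/7 - ⅚*(-5) = -3/7 + 25/6 = 157/42 ≈ 3.7381)
n(Y) = -126/157 (n(Y) = -3/157/42 = -3*42/157 = -126/157)
n(G)³ = (-126/157)³ = -2000376/3869893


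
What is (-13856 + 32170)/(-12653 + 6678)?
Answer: -18314/5975 ≈ -3.0651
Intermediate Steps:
(-13856 + 32170)/(-12653 + 6678) = 18314/(-5975) = 18314*(-1/5975) = -18314/5975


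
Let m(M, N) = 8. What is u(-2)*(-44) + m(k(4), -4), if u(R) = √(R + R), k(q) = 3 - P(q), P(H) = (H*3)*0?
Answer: 8 - 88*I ≈ 8.0 - 88.0*I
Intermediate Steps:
P(H) = 0 (P(H) = (3*H)*0 = 0)
k(q) = 3 (k(q) = 3 - 1*0 = 3 + 0 = 3)
u(R) = √2*√R (u(R) = √(2*R) = √2*√R)
u(-2)*(-44) + m(k(4), -4) = (√2*√(-2))*(-44) + 8 = (√2*(I*√2))*(-44) + 8 = (2*I)*(-44) + 8 = -88*I + 8 = 8 - 88*I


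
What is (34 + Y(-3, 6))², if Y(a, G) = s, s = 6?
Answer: 1600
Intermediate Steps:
Y(a, G) = 6
(34 + Y(-3, 6))² = (34 + 6)² = 40² = 1600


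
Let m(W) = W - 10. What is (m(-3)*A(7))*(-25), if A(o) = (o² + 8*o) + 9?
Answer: 37050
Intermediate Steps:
A(o) = 9 + o² + 8*o
m(W) = -10 + W
(m(-3)*A(7))*(-25) = ((-10 - 3)*(9 + 7² + 8*7))*(-25) = -13*(9 + 49 + 56)*(-25) = -13*114*(-25) = -1482*(-25) = 37050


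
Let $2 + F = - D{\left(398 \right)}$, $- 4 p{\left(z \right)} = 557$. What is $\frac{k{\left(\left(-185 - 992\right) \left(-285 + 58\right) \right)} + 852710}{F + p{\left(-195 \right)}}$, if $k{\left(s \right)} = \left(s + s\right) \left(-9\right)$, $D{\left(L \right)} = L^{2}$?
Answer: $\frac{15826048}{634181} \approx 24.955$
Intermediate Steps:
$p{\left(z \right)} = - \frac{557}{4}$ ($p{\left(z \right)} = \left(- \frac{1}{4}\right) 557 = - \frac{557}{4}$)
$k{\left(s \right)} = - 18 s$ ($k{\left(s \right)} = 2 s \left(-9\right) = - 18 s$)
$F = -158406$ ($F = -2 - 398^{2} = -2 - 158404 = -158406$)
$\frac{k{\left(\left(-185 - 992\right) \left(-285 + 58\right) \right)} + 852710}{F + p{\left(-195 \right)}} = \frac{- 18 \left(-185 - 992\right) \left(-285 + 58\right) + 852710}{-158406 - \frac{557}{4}} = \frac{- 18 \left(\left(-1177\right) \left(-227\right)\right) + 852710}{- \frac{634181}{4}} = \left(\left(-18\right) 267179 + 852710\right) \left(- \frac{4}{634181}\right) = \left(-4809222 + 852710\right) \left(- \frac{4}{634181}\right) = \left(-3956512\right) \left(- \frac{4}{634181}\right) = \frac{15826048}{634181}$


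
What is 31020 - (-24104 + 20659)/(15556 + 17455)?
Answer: 1024004665/33011 ≈ 31020.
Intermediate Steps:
31020 - (-24104 + 20659)/(15556 + 17455) = 31020 - (-3445)/33011 = 31020 - 1*(-3445/33011) = 31020 + 3445/33011 = 1024004665/33011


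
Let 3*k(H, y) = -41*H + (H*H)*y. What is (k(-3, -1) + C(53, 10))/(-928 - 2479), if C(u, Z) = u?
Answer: -91/3407 ≈ -0.026710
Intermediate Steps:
k(H, y) = -41*H/3 + y*H²/3 (k(H, y) = (-41*H + (H*H)*y)/3 = (-41*H + H²*y)/3 = (-41*H + y*H²)/3 = -41*H/3 + y*H²/3)
(k(-3, -1) + C(53, 10))/(-928 - 2479) = ((⅓)*(-3)*(-41 - 3*(-1)) + 53)/(-928 - 2479) = ((⅓)*(-3)*(-41 + 3) + 53)/(-3407) = ((⅓)*(-3)*(-38) + 53)*(-1/3407) = (38 + 53)*(-1/3407) = 91*(-1/3407) = -91/3407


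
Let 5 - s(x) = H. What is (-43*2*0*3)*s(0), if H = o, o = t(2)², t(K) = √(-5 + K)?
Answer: 0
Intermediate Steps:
o = -3 (o = (√(-5 + 2))² = (√(-3))² = (I*√3)² = -3)
H = -3
s(x) = 8 (s(x) = 5 - 1*(-3) = 5 + 3 = 8)
(-43*2*0*3)*s(0) = -43*2*0*3*8 = -0*3*8 = -43*0*8 = 0*8 = 0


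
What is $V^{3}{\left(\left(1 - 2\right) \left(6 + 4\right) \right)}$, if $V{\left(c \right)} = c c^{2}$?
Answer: $-1000000000$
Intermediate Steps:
$V{\left(c \right)} = c^{3}$
$V^{3}{\left(\left(1 - 2\right) \left(6 + 4\right) \right)} = \left(\left(\left(1 - 2\right) \left(6 + 4\right)\right)^{3}\right)^{3} = \left(\left(\left(-1\right) 10\right)^{3}\right)^{3} = \left(\left(-10\right)^{3}\right)^{3} = \left(-1000\right)^{3} = -1000000000$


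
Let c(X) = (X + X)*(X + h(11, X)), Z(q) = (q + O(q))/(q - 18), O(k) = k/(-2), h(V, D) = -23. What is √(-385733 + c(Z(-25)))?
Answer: I*√2852978918/86 ≈ 621.08*I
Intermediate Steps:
O(k) = -k/2 (O(k) = k*(-½) = -k/2)
Z(q) = q/(2*(-18 + q)) (Z(q) = (q - q/2)/(q - 18) = (q/2)/(-18 + q) = q/(2*(-18 + q)))
c(X) = 2*X*(-23 + X) (c(X) = (X + X)*(X - 23) = (2*X)*(-23 + X) = 2*X*(-23 + X))
√(-385733 + c(Z(-25))) = √(-385733 + 2*((½)*(-25)/(-18 - 25))*(-23 + (½)*(-25)/(-18 - 25))) = √(-385733 + 2*((½)*(-25)/(-43))*(-23 + (½)*(-25)/(-43))) = √(-385733 + 2*((½)*(-25)*(-1/43))*(-23 + (½)*(-25)*(-1/43))) = √(-385733 + 2*(25/86)*(-23 + 25/86)) = √(-385733 + 2*(25/86)*(-1953/86)) = √(-385733 - 48825/3698) = √(-1426489459/3698) = I*√2852978918/86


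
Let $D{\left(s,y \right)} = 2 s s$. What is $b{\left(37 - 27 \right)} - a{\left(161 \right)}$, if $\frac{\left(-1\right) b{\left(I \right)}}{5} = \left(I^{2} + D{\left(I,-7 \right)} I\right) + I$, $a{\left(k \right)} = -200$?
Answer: $-10350$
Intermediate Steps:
$D{\left(s,y \right)} = 2 s^{2}$
$b{\left(I \right)} = - 10 I^{3} - 5 I - 5 I^{2}$ ($b{\left(I \right)} = - 5 \left(\left(I^{2} + 2 I^{2} I\right) + I\right) = - 5 \left(\left(I^{2} + 2 I^{3}\right) + I\right) = - 5 \left(I + I^{2} + 2 I^{3}\right) = - 10 I^{3} - 5 I - 5 I^{2}$)
$b{\left(37 - 27 \right)} - a{\left(161 \right)} = - 5 \left(37 - 27\right) \left(1 + \left(37 - 27\right) + 2 \left(37 - 27\right)^{2}\right) - -200 = \left(-5\right) 10 \left(1 + 10 + 2 \cdot 10^{2}\right) + 200 = \left(-5\right) 10 \left(1 + 10 + 2 \cdot 100\right) + 200 = \left(-5\right) 10 \left(1 + 10 + 200\right) + 200 = \left(-5\right) 10 \cdot 211 + 200 = -10550 + 200 = -10350$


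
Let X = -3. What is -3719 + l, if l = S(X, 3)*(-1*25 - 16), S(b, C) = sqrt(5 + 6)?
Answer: -3719 - 41*sqrt(11) ≈ -3855.0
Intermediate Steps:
S(b, C) = sqrt(11)
l = -41*sqrt(11) (l = sqrt(11)*(-1*25 - 16) = sqrt(11)*(-25 - 16) = sqrt(11)*(-41) = -41*sqrt(11) ≈ -135.98)
-3719 + l = -3719 - 41*sqrt(11)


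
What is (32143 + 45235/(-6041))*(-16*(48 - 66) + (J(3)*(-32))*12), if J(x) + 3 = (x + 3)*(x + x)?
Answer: -2404113697152/6041 ≈ -3.9797e+8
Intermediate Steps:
J(x) = -3 + 2*x*(3 + x) (J(x) = -3 + (x + 3)*(x + x) = -3 + (3 + x)*(2*x) = -3 + 2*x*(3 + x))
(32143 + 45235/(-6041))*(-16*(48 - 66) + (J(3)*(-32))*12) = (32143 + 45235/(-6041))*(-16*(48 - 66) + ((-3 + 2*3² + 6*3)*(-32))*12) = (32143 + 45235*(-1/6041))*(-16*(-18) + ((-3 + 2*9 + 18)*(-32))*12) = (32143 - 45235/6041)*(288 + ((-3 + 18 + 18)*(-32))*12) = 194130628*(288 + (33*(-32))*12)/6041 = 194130628*(288 - 1056*12)/6041 = 194130628*(288 - 12672)/6041 = (194130628/6041)*(-12384) = -2404113697152/6041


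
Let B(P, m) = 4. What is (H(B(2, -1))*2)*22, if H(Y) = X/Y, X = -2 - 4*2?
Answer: -110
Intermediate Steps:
X = -10 (X = -2 - 8 = -10)
H(Y) = -10/Y
(H(B(2, -1))*2)*22 = (-10/4*2)*22 = (-10*¼*2)*22 = -5/2*2*22 = -5*22 = -110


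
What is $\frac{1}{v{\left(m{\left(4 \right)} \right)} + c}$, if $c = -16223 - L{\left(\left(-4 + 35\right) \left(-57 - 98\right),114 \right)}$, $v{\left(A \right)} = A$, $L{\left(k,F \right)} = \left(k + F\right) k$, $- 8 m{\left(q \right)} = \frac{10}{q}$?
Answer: $- \frac{16}{360903653} \approx -4.4333 \cdot 10^{-8}$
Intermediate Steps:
$m{\left(q \right)} = - \frac{5}{4 q}$ ($m{\left(q \right)} = - \frac{10 \frac{1}{q}}{8} = - \frac{5}{4 q}$)
$L{\left(k,F \right)} = k \left(F + k\right)$ ($L{\left(k,F \right)} = \left(F + k\right) k = k \left(F + k\right)$)
$c = -22556478$ ($c = -16223 - \left(-4 + 35\right) \left(-57 - 98\right) \left(114 + \left(-4 + 35\right) \left(-57 - 98\right)\right) = -16223 - 31 \left(-155\right) \left(114 + 31 \left(-155\right)\right) = -16223 - - 4805 \left(114 - 4805\right) = -16223 - \left(-4805\right) \left(-4691\right) = -16223 - 22540255 = -22556478$)
$\frac{1}{v{\left(m{\left(4 \right)} \right)} + c} = \frac{1}{- \frac{5}{4 \cdot 4} - 22556478} = \frac{1}{\left(- \frac{5}{4}\right) \frac{1}{4} - 22556478} = \frac{1}{- \frac{5}{16} - 22556478} = \frac{1}{- \frac{360903653}{16}} = - \frac{16}{360903653}$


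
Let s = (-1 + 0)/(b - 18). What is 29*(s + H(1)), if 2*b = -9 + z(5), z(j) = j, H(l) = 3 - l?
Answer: 1189/20 ≈ 59.450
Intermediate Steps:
b = -2 (b = (-9 + 5)/2 = (½)*(-4) = -2)
s = 1/20 (s = (-1 + 0)/(-2 - 18) = -1/(-20) = -1*(-1/20) = 1/20 ≈ 0.050000)
29*(s + H(1)) = 29*(1/20 + (3 - 1*1)) = 29*(1/20 + (3 - 1)) = 29*(1/20 + 2) = 29*(41/20) = 1189/20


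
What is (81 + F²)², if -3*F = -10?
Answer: 687241/81 ≈ 8484.5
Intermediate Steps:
F = 10/3 (F = -⅓*(-10) = 10/3 ≈ 3.3333)
(81 + F²)² = (81 + (10/3)²)² = (81 + 100/9)² = (829/9)² = 687241/81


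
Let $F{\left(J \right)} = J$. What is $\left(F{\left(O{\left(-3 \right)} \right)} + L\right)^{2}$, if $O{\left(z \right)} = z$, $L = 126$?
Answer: $15129$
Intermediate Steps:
$\left(F{\left(O{\left(-3 \right)} \right)} + L\right)^{2} = \left(-3 + 126\right)^{2} = 123^{2} = 15129$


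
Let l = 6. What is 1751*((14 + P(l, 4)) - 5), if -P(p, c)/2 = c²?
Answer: -40273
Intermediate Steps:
P(p, c) = -2*c²
1751*((14 + P(l, 4)) - 5) = 1751*((14 - 2*4²) - 5) = 1751*((14 - 2*16) - 5) = 1751*((14 - 32) - 5) = 1751*(-18 - 5) = 1751*(-23) = -40273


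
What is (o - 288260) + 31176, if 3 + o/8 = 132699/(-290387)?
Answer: -74661882388/290387 ≈ -2.5711e+5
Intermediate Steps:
o = -8030880/290387 (o = -24 + 8*(132699/(-290387)) = -24 + 8*(132699*(-1/290387)) = -24 + 8*(-132699/290387) = -24 - 1061592/290387 = -8030880/290387 ≈ -27.656)
(o - 288260) + 31176 = (-8030880/290387 - 288260) + 31176 = -83714987500/290387 + 31176 = -74661882388/290387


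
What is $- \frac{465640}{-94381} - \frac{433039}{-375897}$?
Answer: $\frac{30843333277}{5068219251} \approx 6.0856$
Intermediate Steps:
$- \frac{465640}{-94381} - \frac{433039}{-375897} = \left(-465640\right) \left(- \frac{1}{94381}\right) - - \frac{433039}{375897} = \frac{66520}{13483} + \frac{433039}{375897} = \frac{30843333277}{5068219251}$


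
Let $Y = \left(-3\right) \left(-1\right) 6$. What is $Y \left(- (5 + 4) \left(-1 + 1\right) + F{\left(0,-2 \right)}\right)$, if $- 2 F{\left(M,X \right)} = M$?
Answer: $0$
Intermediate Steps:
$F{\left(M,X \right)} = - \frac{M}{2}$
$Y = 18$ ($Y = 3 \cdot 6 = 18$)
$Y \left(- (5 + 4) \left(-1 + 1\right) + F{\left(0,-2 \right)}\right) = 18 \left(- (5 + 4) \left(-1 + 1\right) - 0\right) = 18 \left(\left(-1\right) 9 \cdot 0 + 0\right) = 18 \left(\left(-9\right) 0 + 0\right) = 18 \left(0 + 0\right) = 18 \cdot 0 = 0$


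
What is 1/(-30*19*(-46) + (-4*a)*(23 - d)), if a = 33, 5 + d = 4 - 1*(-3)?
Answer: 1/23448 ≈ 4.2648e-5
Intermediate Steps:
d = 2 (d = -5 + (4 - 1*(-3)) = -5 + (4 + 3) = -5 + 7 = 2)
1/(-30*19*(-46) + (-4*a)*(23 - d)) = 1/(-30*19*(-46) + (-4*33)*(23 - 1*2)) = 1/(-570*(-46) - 132*(23 - 2)) = 1/(26220 - 132*21) = 1/(26220 - 2772) = 1/23448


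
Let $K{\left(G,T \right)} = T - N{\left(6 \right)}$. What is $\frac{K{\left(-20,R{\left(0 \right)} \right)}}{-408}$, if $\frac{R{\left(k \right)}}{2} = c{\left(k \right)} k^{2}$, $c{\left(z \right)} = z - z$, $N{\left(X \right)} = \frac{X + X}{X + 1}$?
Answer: $\frac{1}{238} \approx 0.0042017$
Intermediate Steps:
$N{\left(X \right)} = \frac{2 X}{1 + X}$
$c{\left(z \right)} = 0$
$R{\left(k \right)} = 0$ ($R{\left(k \right)} = 2 \cdot 0 k^{2} = 2 \cdot 0 = 0$)
$K{\left(G,T \right)} = - \frac{12}{7} + T$ ($K{\left(G,T \right)} = T - 2 \cdot 6 \frac{1}{1 + 6} = T - 2 \cdot 6 \cdot \frac{1}{7} = T - \frac{12}{7} = - \frac{12}{7} + T$)
$\frac{K{\left(-20,R{\left(0 \right)} \right)}}{-408} = \frac{- \frac{12}{7} + 0}{-408} = \left(- \frac{12}{7}\right) \left(- \frac{1}{408}\right) = \frac{1}{238}$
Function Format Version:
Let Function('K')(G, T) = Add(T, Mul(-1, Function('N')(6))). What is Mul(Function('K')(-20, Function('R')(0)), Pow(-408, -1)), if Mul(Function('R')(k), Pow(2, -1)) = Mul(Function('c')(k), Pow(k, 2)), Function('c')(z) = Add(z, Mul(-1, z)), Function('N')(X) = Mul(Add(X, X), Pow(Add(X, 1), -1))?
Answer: Rational(1, 238) ≈ 0.0042017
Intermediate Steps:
Function('N')(X) = Mul(2, X, Pow(Add(1, X), -1)) (Function('N')(X) = Mul(Mul(2, X), Pow(Add(1, X), -1)) = Mul(2, X, Pow(Add(1, X), -1)))
Function('c')(z) = 0
Function('R')(k) = 0 (Function('R')(k) = Mul(2, Mul(0, Pow(k, 2))) = Mul(2, 0) = 0)
Function('K')(G, T) = Add(Rational(-12, 7), T) (Function('K')(G, T) = Add(T, Mul(-1, Mul(2, 6, Pow(Add(1, 6), -1)))) = Add(T, Mul(-1, Mul(2, 6, Pow(7, -1)))) = Add(T, Mul(-1, Mul(2, 6, Rational(1, 7)))) = Add(T, Mul(-1, Rational(12, 7))) = Add(T, Rational(-12, 7)) = Add(Rational(-12, 7), T))
Mul(Function('K')(-20, Function('R')(0)), Pow(-408, -1)) = Mul(Add(Rational(-12, 7), 0), Pow(-408, -1)) = Mul(Rational(-12, 7), Rational(-1, 408)) = Rational(1, 238)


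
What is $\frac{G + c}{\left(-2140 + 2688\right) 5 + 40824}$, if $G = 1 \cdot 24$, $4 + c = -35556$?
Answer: $- \frac{8884}{10891} \approx -0.81572$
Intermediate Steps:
$c = -35560$ ($c = -4 - 35556 = -35560$)
$G = 24$
$\frac{G + c}{\left(-2140 + 2688\right) 5 + 40824} = \frac{24 - 35560}{\left(-2140 + 2688\right) 5 + 40824} = - \frac{35536}{548 \cdot 5 + 40824} = - \frac{35536}{2740 + 40824} = - \frac{35536}{43564} = \left(-35536\right) \frac{1}{43564} = - \frac{8884}{10891}$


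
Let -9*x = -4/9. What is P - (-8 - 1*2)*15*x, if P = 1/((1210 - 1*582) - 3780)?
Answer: 630373/85104 ≈ 7.4071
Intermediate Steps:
x = 4/81 (x = -(-4)/(9*9) = -⅑*(-4/9) = 4/81 ≈ 0.049383)
P = -1/3152 (P = 1/((1210 - 582) - 3780) = 1/(628 - 3780) = 1/(-3152) = -1/3152 ≈ -0.00031726)
P - (-8 - 1*2)*15*x = -1/3152 - (-8 - 1*2)*15*4/81 = -1/3152 - (-8 - 2)*15*4/81 = -1/3152 - (-10*15)*4/81 = -1/3152 - (-150)*4/81 = -1/3152 - 1*(-200/27) = -1/3152 + 200/27 = 630373/85104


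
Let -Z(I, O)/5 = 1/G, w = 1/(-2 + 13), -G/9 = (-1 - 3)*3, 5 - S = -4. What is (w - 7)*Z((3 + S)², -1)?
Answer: 95/297 ≈ 0.31987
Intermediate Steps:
S = 9 (S = 5 - 1*(-4) = 5 + 4 = 9)
G = 108 (G = -9*(-1 - 3)*3 = -(-36)*3 = -9*(-12) = 108)
w = 1/11 ≈ 0.090909
Z(I, O) = -5/108
(w - 7)*Z((3 + S)², -1) = (1/11 - 7)*(-5/108) = -76/11*(-5/108) = 95/297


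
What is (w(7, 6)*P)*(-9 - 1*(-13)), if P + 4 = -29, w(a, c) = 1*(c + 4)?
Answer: -1320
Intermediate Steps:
w(a, c) = 4 + c (w(a, c) = 1*(4 + c) = 4 + c)
P = -33 (P = -4 - 29 = -33)
(w(7, 6)*P)*(-9 - 1*(-13)) = ((4 + 6)*(-33))*(-9 - 1*(-13)) = (10*(-33))*(-9 + 13) = -330*4 = -1320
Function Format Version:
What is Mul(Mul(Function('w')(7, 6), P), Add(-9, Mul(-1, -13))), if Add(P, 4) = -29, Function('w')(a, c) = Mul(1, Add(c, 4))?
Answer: -1320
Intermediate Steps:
Function('w')(a, c) = Add(4, c) (Function('w')(a, c) = Mul(1, Add(4, c)) = Add(4, c))
P = -33 (P = Add(-4, -29) = -33)
Mul(Mul(Function('w')(7, 6), P), Add(-9, Mul(-1, -13))) = Mul(Mul(Add(4, 6), -33), Add(-9, Mul(-1, -13))) = Mul(Mul(10, -33), Add(-9, 13)) = Mul(-330, 4) = -1320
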